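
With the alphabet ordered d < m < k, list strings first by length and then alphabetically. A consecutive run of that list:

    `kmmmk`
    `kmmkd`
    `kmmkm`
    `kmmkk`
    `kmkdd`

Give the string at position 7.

Stepping forward 2 times from kmkdd: kmkdd → kmkdm, then the target.

kmkdk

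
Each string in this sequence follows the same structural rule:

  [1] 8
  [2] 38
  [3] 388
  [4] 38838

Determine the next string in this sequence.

38838388

Each term (from the third on) is the previous term followed by the one before it: term 3 = 38·8 = 388.
The next term joins 38838 and 388.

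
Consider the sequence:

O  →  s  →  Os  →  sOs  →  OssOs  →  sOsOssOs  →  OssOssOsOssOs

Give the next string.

Each term (from the third on) is the two preceding terms concatenated in order: term 3 = O·s = Os.
The next term joins sOsOssOs and OssOssOsOssOs.

sOsOssOsOssOssOsOssOs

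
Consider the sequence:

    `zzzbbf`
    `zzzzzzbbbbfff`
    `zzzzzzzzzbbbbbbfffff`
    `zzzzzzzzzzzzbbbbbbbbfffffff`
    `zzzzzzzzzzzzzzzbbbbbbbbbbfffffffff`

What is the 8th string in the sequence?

Reading off run lengths: z runs 3, 6, 9, 12, 15; b runs 2, 4, 6, 8, 10; f runs 1, 3, 5, 7, 9 — each is linear in n (n = 1, 2, …).
For term 8, n = 8, so the run lengths are 24, 16, 15.

zzzzzzzzzzzzzzzzzzzzzzzzbbbbbbbbbbbbbbbbfffffffffffffff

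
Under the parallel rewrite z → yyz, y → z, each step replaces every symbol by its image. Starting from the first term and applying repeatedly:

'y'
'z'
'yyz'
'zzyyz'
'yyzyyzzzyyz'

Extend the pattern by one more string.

zzyyzzzyyzyyzyyzzzyyz

Apply φ to yyzyyzzzyyz symbol by symbol: y→z, y→z, z→yyz, y→z, y→z, z→yyz, z→yyz, z→yyz, y→z, y→z, z→yyz; joined: z z yyz z z yyz yyz yyz z z yyz.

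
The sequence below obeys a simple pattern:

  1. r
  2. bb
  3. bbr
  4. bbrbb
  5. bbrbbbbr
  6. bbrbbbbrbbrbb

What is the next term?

Each term (from the third on) is the previous term followed by the one before it: term 3 = bb·r = bbr.
Continuing: bbrbbbbrbbrbb · bbrbbbbr gives term 7.

bbrbbbbrbbrbbbbrbbbbr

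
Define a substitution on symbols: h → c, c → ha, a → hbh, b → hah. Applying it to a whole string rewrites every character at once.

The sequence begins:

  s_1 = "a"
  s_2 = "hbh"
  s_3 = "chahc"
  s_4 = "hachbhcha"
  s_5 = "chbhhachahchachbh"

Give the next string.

hachahcchbhhachbhchachbhhachahc

Replace each of the 17 characters of chbhhachahchachbh in place — ha c hah c c hbh ha c hbh c ha c hbh ha c hah c — and concatenate.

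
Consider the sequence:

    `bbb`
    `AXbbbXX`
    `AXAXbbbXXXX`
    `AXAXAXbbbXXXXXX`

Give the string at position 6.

AXAXAXAXAXbbbXXXXXXXXXX

Each term wraps the previous one in AX on the left and XX on the right.
From AXAXAXbbbXXXXXX, 2 further steps: AXAXAXbbbXXXXXX → AXAXAXAXbbbXXXXXXXX → (answer).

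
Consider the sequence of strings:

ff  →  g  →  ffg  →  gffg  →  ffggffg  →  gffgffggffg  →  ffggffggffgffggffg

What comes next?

This is a Fibonacci-style word recurrence s(k) = s(k−2)·s(k−1): e.g. ff·g = ffg.
Continuing: gffgffggffg · ffggffggffgffggffg gives term 8.

gffgffggffgffggffggffgffggffg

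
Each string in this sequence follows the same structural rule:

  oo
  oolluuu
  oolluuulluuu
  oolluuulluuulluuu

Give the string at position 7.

oolluuulluuulluuulluuulluuulluuu

Every step adds lluuu to the end: s(k+1) = s(k)·lluuu.
From oolluuulluuulluuu, 3 further steps: oolluuulluuulluuu → oolluuulluuulluuulluuu → oolluuulluuulluuulluuulluuu → (answer).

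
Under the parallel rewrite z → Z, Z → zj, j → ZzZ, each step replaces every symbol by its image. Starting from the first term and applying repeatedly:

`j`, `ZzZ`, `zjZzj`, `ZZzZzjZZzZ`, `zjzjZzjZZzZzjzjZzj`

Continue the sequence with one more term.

φ(zjzjZzjZZzZzjzjZzj) expands symbol-by-symbol to Z ZzZ Z ZzZ zj Z ZzZ zj zj Z zj Z ZzZ Z ZzZ zj Z ZzZ; joining the 18 pieces gives the next term.

ZZzZZZzZzjZZzZzjzjZzjZZzZZZzZzjZZzZ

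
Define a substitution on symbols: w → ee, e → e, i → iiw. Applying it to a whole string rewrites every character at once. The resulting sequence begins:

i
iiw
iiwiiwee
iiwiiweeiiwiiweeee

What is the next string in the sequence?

iiwiiweeiiwiiweeeeiiwiiweeiiwiiweeeeee

Applying the rule to each of the 18 symbols of iiwiiweeiiwiiweeee gives the pieces iiw iiw ee iiw iiw ee e e iiw iiw ee iiw iiw ee e e e e, which concatenate to the answer.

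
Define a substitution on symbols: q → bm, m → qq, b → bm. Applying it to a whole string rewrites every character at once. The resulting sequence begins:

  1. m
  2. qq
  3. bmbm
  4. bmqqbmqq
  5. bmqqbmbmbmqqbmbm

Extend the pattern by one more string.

bmqqbmbmbmqqbmqqbmqqbmbmbmqqbmqq

Replace each of the 16 characters of bmqqbmbmbmqqbmbm in place — bm qq bm bm bm qq bm qq bm qq bm bm bm qq bm qq — and concatenate.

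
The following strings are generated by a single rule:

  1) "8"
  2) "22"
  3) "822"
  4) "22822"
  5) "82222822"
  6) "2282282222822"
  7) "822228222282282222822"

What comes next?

From term 3 onward, concatenate the second-to-last term with the last: 8·22 = 822, 22·822 = 22822, …
Continuing: 2282282222822 · 822228222282282222822 gives term 8.

2282282222822822228222282282222822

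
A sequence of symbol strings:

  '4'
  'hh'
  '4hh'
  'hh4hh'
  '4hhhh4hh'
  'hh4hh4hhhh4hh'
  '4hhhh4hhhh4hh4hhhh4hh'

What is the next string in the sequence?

hh4hh4hhhh4hh4hhhh4hhhh4hh4hhhh4hh

Each term (from the third on) is the two preceding terms concatenated in order: term 3 = 4·hh = 4hh.
So term 8 is hh4hh4hhhh4hh·4hhhh4hhhh4hh4hhhh4hh.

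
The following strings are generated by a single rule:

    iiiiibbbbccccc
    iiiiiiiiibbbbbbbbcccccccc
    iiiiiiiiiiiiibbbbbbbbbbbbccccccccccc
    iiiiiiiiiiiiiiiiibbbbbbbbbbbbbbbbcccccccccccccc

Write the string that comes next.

Each string has the form i^{4n+1} b^{4n} c^{3n+2} (n = 1, 2, …).
For the next term, n = 5, so the run lengths are 21, 20, 17.

iiiiiiiiiiiiiiiiiiiiibbbbbbbbbbbbbbbbbbbbccccccccccccccccc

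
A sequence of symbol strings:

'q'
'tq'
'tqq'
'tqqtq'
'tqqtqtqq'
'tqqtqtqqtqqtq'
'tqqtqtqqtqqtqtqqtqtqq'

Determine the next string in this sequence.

tqqtqtqqtqqtqtqqtqtqqtqqtqtqqtqqtq

Each term (from the third on) is the previous term followed by the one before it: term 3 = tq·q = tqq.
So term 8 is tqqtqtqqtqqtqtqqtqtqq·tqqtqtqqtqqtq.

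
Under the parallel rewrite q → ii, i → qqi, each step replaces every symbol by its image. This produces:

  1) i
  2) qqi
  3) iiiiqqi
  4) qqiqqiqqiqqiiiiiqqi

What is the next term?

iiiiqqiiiiiqqiiiiiqqiiiiiqqiqqiqqiqqiqqiiiiiqqi

Replace each of the 19 characters of qqiqqiqqiqqiiiiiqqi in place — ii ii qqi ii ii qqi ii ii qqi ii ii qqi qqi qqi qqi qqi ii ii qqi — and concatenate.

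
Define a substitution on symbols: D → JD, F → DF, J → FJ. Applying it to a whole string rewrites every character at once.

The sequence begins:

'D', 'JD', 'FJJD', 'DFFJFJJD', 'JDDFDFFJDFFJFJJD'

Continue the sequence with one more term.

Rewriting the 16 symbols of JDDFDFFJDFFJFJJD one by one yields FJ JD JD DF JD DF DF FJ JD DF DF FJ DF FJ FJ JD; concatenated:

FJJDJDDFJDDFDFFJJDDFDFFJDFFJFJJD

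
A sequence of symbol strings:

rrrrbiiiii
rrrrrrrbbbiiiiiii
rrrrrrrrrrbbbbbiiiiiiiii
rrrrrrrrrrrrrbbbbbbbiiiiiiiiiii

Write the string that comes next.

Each string has the form r^{3n+1} b^{2n-1} i^{2n+3} (n = 1, 2, …).
At n = 5 the blocks have lengths 16, 9, 13.

rrrrrrrrrrrrrrrrbbbbbbbbbiiiiiiiiiiiii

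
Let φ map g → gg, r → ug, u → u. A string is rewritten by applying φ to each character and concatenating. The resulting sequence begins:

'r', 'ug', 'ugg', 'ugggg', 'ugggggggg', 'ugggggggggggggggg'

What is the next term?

ugggggggggggggggggggggggggggggggg

Applying the rule to each of the 17 symbols of ugggggggggggggggg gives the pieces u gg gg gg gg gg gg gg gg gg gg gg gg gg gg gg gg, which concatenate to the answer.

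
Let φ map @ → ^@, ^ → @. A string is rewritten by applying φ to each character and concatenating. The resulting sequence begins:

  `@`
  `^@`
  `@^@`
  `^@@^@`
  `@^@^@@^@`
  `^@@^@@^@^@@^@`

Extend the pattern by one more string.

Rewriting the 13 symbols of ^@@^@@^@^@@^@ one by one yields @ ^@ ^@ @ ^@ ^@ @ ^@ @ ^@ ^@ @ ^@; concatenated:

@^@^@@^@^@@^@@^@^@@^@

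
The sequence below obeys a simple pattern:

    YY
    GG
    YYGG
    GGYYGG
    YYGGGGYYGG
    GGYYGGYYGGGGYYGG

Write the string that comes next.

From term 3 onward, concatenate the second-to-last term with the last: YY·GG = YYGG, GG·YYGG = GGYYGG, …
Continuing: YYGGGGYYGG · GGYYGGYYGGGGYYGG gives term 7.

YYGGGGYYGGGGYYGGYYGGGGYYGG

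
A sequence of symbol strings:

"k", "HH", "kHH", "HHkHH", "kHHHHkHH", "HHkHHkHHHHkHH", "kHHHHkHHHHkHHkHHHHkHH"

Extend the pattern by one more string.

HHkHHkHHHHkHHkHHHHkHHHHkHHkHHHHkHH

Each term (from the third on) is the two preceding terms concatenated in order: term 3 = k·HH = kHH.
So term 8 is HHkHHkHHHHkHH·kHHHHkHHHHkHHkHHHHkHH.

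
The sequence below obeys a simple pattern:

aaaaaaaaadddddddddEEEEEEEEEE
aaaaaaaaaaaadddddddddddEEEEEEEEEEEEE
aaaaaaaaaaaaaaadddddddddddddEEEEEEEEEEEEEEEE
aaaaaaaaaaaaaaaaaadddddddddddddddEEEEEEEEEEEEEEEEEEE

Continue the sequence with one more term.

aaaaaaaaaaaaaaaaaaaaadddddddddddddddddEEEEEEEEEEEEEEEEEEEEEE

The n-th term is 3n a's then 2n+3 d's then 3n+1 E's, where the shown terms are n = 3, 4, 5, 6.
For the next term, n = 7, so the run lengths are 21, 17, 22.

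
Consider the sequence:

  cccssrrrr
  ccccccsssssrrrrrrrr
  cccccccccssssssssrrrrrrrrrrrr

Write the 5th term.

cccccccccccccccssssssssssssssrrrrrrrrrrrrrrrrrrrr

Each string has the form c^{3n} s^{3n-1} r^{4n} (n = 1, 2, …).
Setting n = 5 gives 15, 14, 20 characters in each block.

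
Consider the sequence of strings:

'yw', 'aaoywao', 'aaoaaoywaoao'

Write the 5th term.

Every step adds aao to the front and ao to the end of the previous string.
From aaoaaoywaoao, 2 further steps: aaoaaoywaoao → aaoaaoaaoywaoaoao → (answer).

aaoaaoaaoaaoywaoaoaoao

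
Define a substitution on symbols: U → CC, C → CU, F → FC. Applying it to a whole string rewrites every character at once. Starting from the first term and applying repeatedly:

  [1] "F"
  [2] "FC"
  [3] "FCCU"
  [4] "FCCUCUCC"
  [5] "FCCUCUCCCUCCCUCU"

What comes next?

FCCUCUCCCUCCCUCUCUCCCUCUCUCCCUCC

Replace each of the 16 characters of FCCUCUCCCUCCCUCU in place — FC CU CU CC CU CC CU CU CU CC CU CU CU CC CU CC — and concatenate.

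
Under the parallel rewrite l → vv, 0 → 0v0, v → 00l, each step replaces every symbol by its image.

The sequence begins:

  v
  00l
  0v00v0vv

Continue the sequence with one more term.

Expanding 0v00v0vv: 0→0v0, v→00l, 0→0v0, 0→0v0, v→00l, 0→0v0, v→00l, v→00l. Concatenated: 0v0 00l 0v0 0v0 00l 0v0 00l 00l.

0v000l0v00v000l0v000l00l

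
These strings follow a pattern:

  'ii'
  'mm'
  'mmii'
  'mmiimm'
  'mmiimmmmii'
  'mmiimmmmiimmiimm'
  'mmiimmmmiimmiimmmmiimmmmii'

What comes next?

This is a Fibonacci-style word recurrence s(k) = s(k−1)·s(k−2): e.g. mm·ii = mmii.
So term 8 is mmiimmmmiimmiimmmmiimmmmii·mmiimmmmiimmiimm.

mmiimmmmiimmiimmmmiimmmmiimmiimmmmiimmiimm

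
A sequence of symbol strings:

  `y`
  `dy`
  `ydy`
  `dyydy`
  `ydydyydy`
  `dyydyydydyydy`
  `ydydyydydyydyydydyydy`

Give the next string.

dyydyydydyydyydydyydydyydyydydyydy

From term 3 onward, concatenate the second-to-last term with the last: y·dy = ydy, dy·ydy = dyydy, …
So term 8 is dyydyydydyydy·ydydyydydyydyydydyydy.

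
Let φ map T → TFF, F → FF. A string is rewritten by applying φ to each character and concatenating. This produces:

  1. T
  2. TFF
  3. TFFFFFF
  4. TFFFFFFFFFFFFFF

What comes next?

TFFFFFFFFFFFFFFFFFFFFFFFFFFFFFF

Replace each of the 15 characters of TFFFFFFFFFFFFFF in place — TFF FF FF FF FF FF FF FF FF FF FF FF FF FF FF — and concatenate.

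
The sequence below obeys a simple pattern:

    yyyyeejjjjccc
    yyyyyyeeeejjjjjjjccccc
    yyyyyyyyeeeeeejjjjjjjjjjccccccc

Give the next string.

The n-th term is 2n y's then 2n-2 e's then 3n-2 j's then 2n-1 c's, where the shown terms are n = 2, 3, 4.
At n = 5 the blocks have lengths 10, 8, 13, 9.

yyyyyyyyyyeeeeeeeejjjjjjjjjjjjjccccccccc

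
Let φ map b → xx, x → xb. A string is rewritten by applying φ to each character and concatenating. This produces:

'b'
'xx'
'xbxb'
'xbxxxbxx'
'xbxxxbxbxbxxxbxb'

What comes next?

Rewriting the 16 symbols of xbxxxbxbxbxxxbxb one by one yields xb xx xb xb xb xx xb xx xb xx xb xb xb xx xb xx; concatenated:

xbxxxbxbxbxxxbxxxbxxxbxbxbxxxbxx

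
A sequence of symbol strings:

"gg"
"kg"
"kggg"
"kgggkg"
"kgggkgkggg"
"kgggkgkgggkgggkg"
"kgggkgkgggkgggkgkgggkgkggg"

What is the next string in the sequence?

This is a Fibonacci-style word recurrence s(k) = s(k−1)·s(k−2): e.g. kg·gg = kggg.
The next term joins kgggkgkgggkgggkgkgggkgkggg and kgggkgkgggkgggkg.

kgggkgkgggkgggkgkgggkgkgggkgggkgkgggkgggkg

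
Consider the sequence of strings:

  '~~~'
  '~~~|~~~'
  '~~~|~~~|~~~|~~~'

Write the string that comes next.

Every step duplicates the string with '|' between the halves.
Doubling ~~~|~~~|~~~|~~~ with '|' between the halves:

~~~|~~~|~~~|~~~|~~~|~~~|~~~|~~~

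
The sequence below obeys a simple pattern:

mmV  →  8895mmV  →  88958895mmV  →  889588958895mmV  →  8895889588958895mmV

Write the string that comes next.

Each term is the previous one with 8895 prepended.
Applying this once more to 8895889588958895mmV:

88958895889588958895mmV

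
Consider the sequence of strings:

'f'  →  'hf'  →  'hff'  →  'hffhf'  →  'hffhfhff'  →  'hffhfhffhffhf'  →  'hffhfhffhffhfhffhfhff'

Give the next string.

hffhfhffhffhfhffhfhffhffhfhffhffhf

This is a Fibonacci-style word recurrence s(k) = s(k−1)·s(k−2): e.g. hf·f = hff.
The next term joins hffhfhffhffhfhffhfhff and hffhfhffhffhf.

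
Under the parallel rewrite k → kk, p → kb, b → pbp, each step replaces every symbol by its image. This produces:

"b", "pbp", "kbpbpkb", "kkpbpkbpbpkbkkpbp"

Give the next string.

Replace each of the 17 characters of kkpbpkbpbpkbkkpbp in place — kk kk kb pbp kb kk pbp kb pbp kb kk pbp kk kk kb pbp kb — and concatenate.

kkkkkbpbpkbkkpbpkbpbpkbkkpbpkkkkkbpbpkb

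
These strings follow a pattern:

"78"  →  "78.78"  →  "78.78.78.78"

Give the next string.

Every step duplicates the string with '.' between the halves.
So the next term is two copies of 78.78.78.78 with '.' between the halves.

78.78.78.78.78.78.78.78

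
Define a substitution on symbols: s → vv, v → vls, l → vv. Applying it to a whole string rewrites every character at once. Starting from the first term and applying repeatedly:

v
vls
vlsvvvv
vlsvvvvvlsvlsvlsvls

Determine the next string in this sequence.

vlsvvvvvlsvlsvlsvlsvlsvvvvvlsvvvvvlsvvvvvlsvvvv

φ(vlsvvvvvlsvlsvlsvls) expands symbol-by-symbol to vls vv vv vls vls vls vls vls vv vv vls vv vv vls vv vv vls vv vv; joining the 19 pieces gives the next term.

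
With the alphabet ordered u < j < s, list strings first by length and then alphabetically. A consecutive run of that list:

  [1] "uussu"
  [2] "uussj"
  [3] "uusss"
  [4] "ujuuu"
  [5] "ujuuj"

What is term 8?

Continuing the enumeration 3 steps past ujuuj: ujuuj → ujuus → ujuju → (answer).

ujujj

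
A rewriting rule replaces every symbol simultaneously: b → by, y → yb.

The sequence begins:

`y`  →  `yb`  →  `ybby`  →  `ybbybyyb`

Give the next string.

ybbybyybbyybybby

Expanding ybbybyyb: y→yb, b→by, b→by, y→yb, b→by, y→yb, y→yb, b→by. Concatenated: yb by by yb by yb yb by.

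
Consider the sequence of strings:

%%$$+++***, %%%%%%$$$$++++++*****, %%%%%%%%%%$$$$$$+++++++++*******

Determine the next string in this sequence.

%%%%%%%%%%%%%%$$$$$$$$++++++++++++*********

The n-th term is 4n-2 %'s then 2n $'s then 3n +'s then 2n+1 *'s (n = 1, 2, …).
Setting n = 4 gives 14, 8, 12, 9 characters in each block.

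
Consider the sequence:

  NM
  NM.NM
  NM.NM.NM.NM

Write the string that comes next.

s(k+1) = s(k)·.·s(k) — each term doubles the last with '.' between the halves.
So the next term is two copies of NM.NM.NM.NM with '.' between the halves.

NM.NM.NM.NM.NM.NM.NM.NM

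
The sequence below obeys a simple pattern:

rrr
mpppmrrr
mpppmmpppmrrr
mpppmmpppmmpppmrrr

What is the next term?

The strings grow by a fixed prefix mpppm each time.
Applying this once more to mpppmmpppmmpppmrrr:

mpppmmpppmmpppmmpppmrrr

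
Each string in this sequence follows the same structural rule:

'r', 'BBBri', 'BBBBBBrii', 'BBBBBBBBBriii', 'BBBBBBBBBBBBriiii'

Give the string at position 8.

Every step adds BBB to the front and i to the end of the previous string.
From BBBBBBBBBBBBriiii, 3 further steps: BBBBBBBBBBBBriiii → BBBBBBBBBBBBBBBriiiii → BBBBBBBBBBBBBBBBBBriiiiii → (answer).

BBBBBBBBBBBBBBBBBBBBBriiiiiii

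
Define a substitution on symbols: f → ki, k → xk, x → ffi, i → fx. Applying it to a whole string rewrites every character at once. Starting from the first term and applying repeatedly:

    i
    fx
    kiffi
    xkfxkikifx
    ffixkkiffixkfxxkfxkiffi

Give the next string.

Rewriting the 23 symbols of ffixkkiffixkfxxkfxkiffi one by one yields ki ki fx ffi xk xk fx ki ki fx ffi xk ki ffi ffi xk ki ffi xk fx ki ki fx; concatenated:

kikifxffixkxkfxkikifxffixkkiffiffixkkiffixkfxkikifx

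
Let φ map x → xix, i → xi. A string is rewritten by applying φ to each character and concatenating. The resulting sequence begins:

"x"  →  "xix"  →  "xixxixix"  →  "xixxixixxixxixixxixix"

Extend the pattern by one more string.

Rewriting the 21 symbols of xixxixixxixxixixxixix one by one yields xix xi xix xix xi xix xi xix xix xi xix xix xi xix xi xix xix xi xix xi xix; concatenated:

xixxixixxixxixixxixixxixxixixxixxixixxixixxixxixixxixix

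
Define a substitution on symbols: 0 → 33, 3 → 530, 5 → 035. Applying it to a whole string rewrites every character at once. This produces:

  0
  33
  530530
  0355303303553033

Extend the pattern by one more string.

Rewriting the 16 symbols of 0355303303553033 one by one yields 33 530 035 035 530 33 530 530 33 530 035 035 530 33 530 530; concatenated:

33530035035530335305303353003503553033530530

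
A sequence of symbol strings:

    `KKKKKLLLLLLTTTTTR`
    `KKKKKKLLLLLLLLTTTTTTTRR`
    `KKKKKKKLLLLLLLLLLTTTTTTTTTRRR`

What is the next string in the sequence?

The n-th term is n+3 K's then 2n+2 L's then 2n+1 T's then n-1 R's, where the shown terms are n = 2, 3, 4.
Setting n = 5 gives 8, 12, 11, 4 characters in each block.

KKKKKKKKLLLLLLLLLLLLTTTTTTTTTTTRRRR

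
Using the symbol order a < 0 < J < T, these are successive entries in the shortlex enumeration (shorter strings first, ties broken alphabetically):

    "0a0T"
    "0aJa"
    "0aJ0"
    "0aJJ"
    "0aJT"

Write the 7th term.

Advancing 2 positions from 0aJT through 0aJT → 0aTa reaches term 7.

0aT0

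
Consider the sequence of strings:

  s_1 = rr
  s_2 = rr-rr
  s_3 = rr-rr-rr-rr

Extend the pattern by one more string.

s(k+1) = s(k)·-·s(k) — each term doubles the last with '-' between the halves.
Doubling rr-rr-rr-rr with '-' between the halves:

rr-rr-rr-rr-rr-rr-rr-rr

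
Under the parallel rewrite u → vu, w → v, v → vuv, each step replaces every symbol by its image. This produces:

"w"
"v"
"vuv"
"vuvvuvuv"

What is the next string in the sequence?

Rewriting each symbol of vuvvuvuv: v→vuv, u→vu, v→vuv, v→vuv, u→vu, v→vuv, u→vu, v→vuv, which concatenates to vuv vu vuv vuv vu vuv vu vuv.

vuvvuvuvvuvvuvuvvuvuv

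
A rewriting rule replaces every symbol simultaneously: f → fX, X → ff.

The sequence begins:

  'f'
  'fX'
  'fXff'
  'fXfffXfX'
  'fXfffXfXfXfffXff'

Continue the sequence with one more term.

Rewriting the 16 symbols of fXfffXfXfXfffXff one by one yields fX ff fX fX fX ff fX ff fX ff fX fX fX ff fX fX; concatenated:

fXfffXfXfXfffXfffXfffXfXfXfffXfX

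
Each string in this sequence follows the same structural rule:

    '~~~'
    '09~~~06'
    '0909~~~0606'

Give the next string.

Each term wraps the previous one in 09 on the left and 06 on the right.
One more step from 0909~~~0606 gives the answer.

090909~~~060606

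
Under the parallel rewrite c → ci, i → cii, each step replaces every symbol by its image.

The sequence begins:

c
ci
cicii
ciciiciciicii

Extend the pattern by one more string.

ciciiciciiciiciciiciciiciiciciicii

Applying the rule to each of the 13 symbols of ciciiciciicii gives the pieces ci cii ci cii cii ci cii ci cii cii ci cii cii, which concatenate to the answer.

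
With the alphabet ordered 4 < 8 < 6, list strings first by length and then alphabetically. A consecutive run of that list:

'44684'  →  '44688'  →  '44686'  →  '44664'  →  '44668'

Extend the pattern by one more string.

The successor of 44668 increments the rightmost position that isn't already 6 and resets every position after it to 4.

44666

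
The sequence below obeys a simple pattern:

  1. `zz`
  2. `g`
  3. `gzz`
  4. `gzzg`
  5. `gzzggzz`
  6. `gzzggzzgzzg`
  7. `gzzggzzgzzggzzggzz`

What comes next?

gzzggzzgzzggzzggzzgzzggzzgzzg

Each term (from the third on) is the previous term followed by the one before it: term 3 = g·zz = gzz.
So term 8 is gzzggzzgzzggzzggzz·gzzggzzgzzg.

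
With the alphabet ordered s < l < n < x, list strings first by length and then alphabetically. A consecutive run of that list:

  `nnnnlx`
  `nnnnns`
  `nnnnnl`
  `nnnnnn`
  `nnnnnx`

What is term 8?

nnnnxn

Stepping forward 3 times from nnnnnx: nnnnnx → nnnnxs → nnnnxl, then the target.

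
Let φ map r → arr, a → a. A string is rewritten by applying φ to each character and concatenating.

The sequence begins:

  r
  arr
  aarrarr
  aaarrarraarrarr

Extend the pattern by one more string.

aaaarrarraarrarraaarrarraarrarr

Replace each of the 15 characters of aaarrarraarrarr in place — a a a arr arr a arr arr a a arr arr a arr arr — and concatenate.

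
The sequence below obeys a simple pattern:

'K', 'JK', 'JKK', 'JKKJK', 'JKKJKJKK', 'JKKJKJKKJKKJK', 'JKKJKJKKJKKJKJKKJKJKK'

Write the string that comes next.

From term 3 onward, concatenate the last term with the second-to-last: JK·K = JKK, JKK·JK = JKKJK, …
So term 8 is JKKJKJKKJKKJKJKKJKJKK·JKKJKJKKJKKJK.

JKKJKJKKJKKJKJKKJKJKKJKKJKJKKJKKJK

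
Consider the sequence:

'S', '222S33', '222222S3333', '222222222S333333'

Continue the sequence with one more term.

s(k+1) = 222·s(k)·33, so each term gains 222 as a prefix and 33 as a suffix.
So the next term is 222·222222222S333333·33.

222222222222S33333333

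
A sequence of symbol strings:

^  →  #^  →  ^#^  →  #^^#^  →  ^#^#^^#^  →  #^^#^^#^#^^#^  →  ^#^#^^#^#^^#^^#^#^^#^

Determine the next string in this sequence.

#^^#^^#^#^^#^^#^#^^#^#^^#^^#^#^^#^

Each term (from the third on) is the two preceding terms concatenated in order: term 3 = ^·#^ = ^#^.
So term 8 is #^^#^^#^#^^#^·^#^#^^#^#^^#^^#^#^^#^.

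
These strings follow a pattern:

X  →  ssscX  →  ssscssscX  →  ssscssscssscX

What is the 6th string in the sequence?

Every step adds sssc at the front: s(k+1) = sssc·s(k).
From ssscssscssscX, 2 further steps: ssscssscssscX → ssscssscssscssscX → (answer).

ssscssscssscssscssscX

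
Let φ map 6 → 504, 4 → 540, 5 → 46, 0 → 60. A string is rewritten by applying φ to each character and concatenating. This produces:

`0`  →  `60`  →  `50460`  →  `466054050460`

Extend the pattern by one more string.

540504504604654060466054050460

Apply φ to 466054050460 symbol by symbol: 4→540, 6→504, 6→504, 0→60, 5→46, 4→540, 0→60, 5→46, 0→60, 4→540, 6→504, 0→60; joined: 540 504 504 60 46 540 60 46 60 540 504 60.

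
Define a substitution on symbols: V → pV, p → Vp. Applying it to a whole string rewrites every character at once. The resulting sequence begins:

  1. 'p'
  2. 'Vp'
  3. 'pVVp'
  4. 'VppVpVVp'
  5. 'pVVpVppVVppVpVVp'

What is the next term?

VppVpVVppVVpVppVpVVpVppVVppVpVVp

φ(pVVpVppVVppVpVVp) expands symbol-by-symbol to Vp pV pV Vp pV Vp Vp pV pV Vp Vp pV Vp pV pV Vp; joining the 16 pieces gives the next term.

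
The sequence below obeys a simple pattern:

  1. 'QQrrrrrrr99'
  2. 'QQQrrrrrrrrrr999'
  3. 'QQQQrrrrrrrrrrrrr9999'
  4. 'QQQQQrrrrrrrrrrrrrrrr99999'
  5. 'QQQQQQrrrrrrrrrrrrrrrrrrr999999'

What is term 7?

The n-th term is n Q's then 3n+1 r's then n 9's, where the shown terms are n = 2, 3, 4, 5, 6.
Setting n = 8 gives 8, 25, 8 characters in each block.

QQQQQQQQrrrrrrrrrrrrrrrrrrrrrrrrr99999999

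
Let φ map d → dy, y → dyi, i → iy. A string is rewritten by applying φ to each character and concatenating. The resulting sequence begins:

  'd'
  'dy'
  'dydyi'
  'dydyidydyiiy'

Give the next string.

Expanding dydyidydyiiy: d→dy, y→dyi, d→dy, y→dyi, i→iy, d→dy, y→dyi, d→dy, y→dyi, i→iy, i→iy, y→dyi. Concatenated: dy dyi dy dyi iy dy dyi dy dyi iy iy dyi.

dydyidydyiiydydyidydyiiyiydyi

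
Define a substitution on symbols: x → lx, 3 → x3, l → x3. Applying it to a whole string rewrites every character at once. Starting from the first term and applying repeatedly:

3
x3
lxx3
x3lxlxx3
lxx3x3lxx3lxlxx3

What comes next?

φ(lxx3x3lxx3lxlxx3) expands symbol-by-symbol to x3 lx lx x3 lx x3 x3 lx lx x3 x3 lx x3 lx lx x3; joining the 16 pieces gives the next term.

x3lxlxx3lxx3x3lxlxx3x3lxx3lxlxx3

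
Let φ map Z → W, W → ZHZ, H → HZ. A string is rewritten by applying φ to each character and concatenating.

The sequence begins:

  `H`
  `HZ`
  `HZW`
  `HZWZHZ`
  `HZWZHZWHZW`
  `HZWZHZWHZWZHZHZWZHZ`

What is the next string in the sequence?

Rewriting the 19 symbols of HZWZHZWHZWZHZHZWZHZ one by one yields HZ W ZHZ W HZ W ZHZ HZ W ZHZ W HZ W HZ W ZHZ W HZ W; concatenated:

HZWZHZWHZWZHZHZWZHZWHZWHZWZHZWHZW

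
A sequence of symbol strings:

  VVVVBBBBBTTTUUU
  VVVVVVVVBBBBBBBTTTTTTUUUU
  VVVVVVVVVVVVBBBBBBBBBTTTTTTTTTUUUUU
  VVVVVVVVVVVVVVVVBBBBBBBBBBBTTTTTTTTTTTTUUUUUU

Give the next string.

Each string has the form V^{4n} B^{2n+3} T^{3n} U^{n+2} (n = 1, 2, …).
At n = 5 the blocks have lengths 20, 13, 15, 7.

VVVVVVVVVVVVVVVVVVVVBBBBBBBBBBBBBTTTTTTTTTTTTTTTUUUUUUU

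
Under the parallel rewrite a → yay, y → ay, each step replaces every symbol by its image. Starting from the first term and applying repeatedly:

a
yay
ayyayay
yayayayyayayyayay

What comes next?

ayyayayyayayyayayayyayayyayayayyayayyayay

Applying the rule to each of the 17 symbols of yayayayyayayyayay gives the pieces ay yay ay yay ay yay ay ay yay ay yay ay ay yay ay yay ay, which concatenate to the answer.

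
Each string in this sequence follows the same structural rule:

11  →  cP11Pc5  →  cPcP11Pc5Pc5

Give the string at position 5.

cPcPcPcP11Pc5Pc5Pc5Pc5

s(k+1) = cP·s(k)·Pc5, so each term gains cP as a prefix and Pc5 as a suffix.
From cPcP11Pc5Pc5, 2 further steps: cPcP11Pc5Pc5 → cPcPcP11Pc5Pc5Pc5 → (answer).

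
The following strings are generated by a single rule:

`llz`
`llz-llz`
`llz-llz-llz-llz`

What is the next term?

Every step duplicates the string with '-' between the halves.
So the next term is two copies of llz-llz-llz-llz with '-' between the halves.

llz-llz-llz-llz-llz-llz-llz-llz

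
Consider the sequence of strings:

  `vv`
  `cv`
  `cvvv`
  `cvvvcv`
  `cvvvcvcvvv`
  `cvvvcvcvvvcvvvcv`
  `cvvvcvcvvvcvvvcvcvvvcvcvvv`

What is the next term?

cvvvcvcvvvcvvvcvcvvvcvcvvvcvvvcvcvvvcvvvcv

Each term (from the third on) is the previous term followed by the one before it: term 3 = cv·vv = cvvv.
So term 8 is cvvvcvcvvvcvvvcvcvvvcvcvvv·cvvvcvcvvvcvvvcv.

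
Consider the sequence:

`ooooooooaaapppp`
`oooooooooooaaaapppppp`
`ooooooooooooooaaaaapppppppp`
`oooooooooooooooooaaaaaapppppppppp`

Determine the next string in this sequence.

The n-th term is 3n+2 o's then n+1 a's then 2n p's, where the shown terms are n = 2, 3, 4, 5.
At n = 6 the blocks have lengths 20, 7, 12.

ooooooooooooooooooooaaaaaaapppppppppppp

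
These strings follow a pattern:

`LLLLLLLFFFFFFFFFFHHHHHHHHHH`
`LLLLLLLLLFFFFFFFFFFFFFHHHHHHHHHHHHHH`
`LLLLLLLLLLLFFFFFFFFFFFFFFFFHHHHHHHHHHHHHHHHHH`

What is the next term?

Term n consists of 2n+1 L's, followed by 3n+1 F's, followed by 4n-2 H's, where the shown terms are n = 3, 4, 5.
At n = 6 the blocks have lengths 13, 19, 22.

LLLLLLLLLLLLLFFFFFFFFFFFFFFFFFFFHHHHHHHHHHHHHHHHHHHHHH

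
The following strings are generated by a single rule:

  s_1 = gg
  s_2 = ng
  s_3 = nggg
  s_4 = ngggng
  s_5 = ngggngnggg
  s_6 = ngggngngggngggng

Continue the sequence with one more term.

From term 3 onward, concatenate the last term with the second-to-last: ng·gg = nggg, nggg·ng = ngggng, …
Continuing: ngggngngggngggng · ngggngnggg gives term 7.

ngggngngggngggngngggngnggg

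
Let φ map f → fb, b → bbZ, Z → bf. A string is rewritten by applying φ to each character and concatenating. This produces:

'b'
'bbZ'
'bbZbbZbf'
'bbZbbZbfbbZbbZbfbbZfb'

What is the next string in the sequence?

φ(bbZbbZbfbbZbbZbfbbZfb) expands symbol-by-symbol to bbZ bbZ bf bbZ bbZ bf bbZ fb bbZ bbZ bf bbZ bbZ bf bbZ fb bbZ bbZ bf fb bbZ; joining the 21 pieces gives the next term.

bbZbbZbfbbZbbZbfbbZfbbbZbbZbfbbZbbZbfbbZfbbbZbbZbffbbbZ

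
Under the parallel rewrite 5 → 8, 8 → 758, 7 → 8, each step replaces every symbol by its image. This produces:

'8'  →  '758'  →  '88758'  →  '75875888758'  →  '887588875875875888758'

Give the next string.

7587588875875875888758887588875875875888758

Applying the rule to each of the 21 symbols of 887588875875875888758 gives the pieces 758 758 8 8 758 758 758 8 8 758 8 8 758 8 8 758 758 758 8 8 758, which concatenate to the answer.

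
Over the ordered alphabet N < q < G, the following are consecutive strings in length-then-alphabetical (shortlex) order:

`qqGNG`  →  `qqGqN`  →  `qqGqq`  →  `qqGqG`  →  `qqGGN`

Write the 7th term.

Advancing 2 positions from qqGGN through qqGGN → qqGGq reaches term 7.

qqGGG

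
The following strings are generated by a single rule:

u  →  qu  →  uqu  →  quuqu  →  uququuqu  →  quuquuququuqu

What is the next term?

This is a Fibonacci-style word recurrence s(k) = s(k−2)·s(k−1): e.g. u·qu = uqu.
Continuing: uququuqu · quuquuququuqu gives term 7.

uququuququuquuququuqu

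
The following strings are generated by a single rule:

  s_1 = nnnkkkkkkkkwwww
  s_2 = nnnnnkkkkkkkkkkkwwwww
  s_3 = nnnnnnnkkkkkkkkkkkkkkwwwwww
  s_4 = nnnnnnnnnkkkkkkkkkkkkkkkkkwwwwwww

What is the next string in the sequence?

nnnnnnnnnnnkkkkkkkkkkkkkkkkkkkkwwwwwwww

The n-th term is 2n-1 n's then 3n+2 k's then n+2 w's, where the shown terms are n = 2, 3, 4, 5.
For the next term, n = 6, so the run lengths are 11, 20, 8.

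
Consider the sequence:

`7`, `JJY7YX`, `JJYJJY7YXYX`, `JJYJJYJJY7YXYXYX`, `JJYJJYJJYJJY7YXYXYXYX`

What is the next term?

JJYJJYJJYJJYJJY7YXYXYXYXYX

Every step adds JJY to the front and YX to the end of the previous string.
So the next term is JJY·JJYJJYJJYJJY7YXYXYXYX·YX.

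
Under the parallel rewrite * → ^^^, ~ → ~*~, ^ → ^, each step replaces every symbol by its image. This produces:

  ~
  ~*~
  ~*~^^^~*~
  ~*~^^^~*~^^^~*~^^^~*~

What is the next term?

~*~^^^~*~^^^~*~^^^~*~^^^~*~^^^~*~^^^~*~^^^~*~

Replace each of the 21 characters of ~*~^^^~*~^^^~*~^^^~*~ in place — ~*~ ^^^ ~*~ ^ ^ ^ ~*~ ^^^ ~*~ ^ ^ ^ ~*~ ^^^ ~*~ ^ ^ ^ ~*~ ^^^ ~*~ — and concatenate.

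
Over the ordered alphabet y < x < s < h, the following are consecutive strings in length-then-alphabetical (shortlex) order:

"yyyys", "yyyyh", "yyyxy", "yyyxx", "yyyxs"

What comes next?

Treat yyyxs as a base-4 numeral over the given alphabet and add one, carrying through any trailing h's.

yyyxh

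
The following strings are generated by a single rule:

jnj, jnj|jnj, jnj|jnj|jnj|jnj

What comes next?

s(k+1) = s(k)·|·s(k) — each term doubles the last with '|' between the halves.
One more doubling of jnj|jnj|jnj|jnj gives the answer.

jnj|jnj|jnj|jnj|jnj|jnj|jnj|jnj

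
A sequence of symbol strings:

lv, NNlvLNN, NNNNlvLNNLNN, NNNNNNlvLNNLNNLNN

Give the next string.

Each term wraps the previous one in NN on the left and LNN on the right.
One more step from NNNNNNlvLNNLNNLNN gives the answer.

NNNNNNNNlvLNNLNNLNNLNN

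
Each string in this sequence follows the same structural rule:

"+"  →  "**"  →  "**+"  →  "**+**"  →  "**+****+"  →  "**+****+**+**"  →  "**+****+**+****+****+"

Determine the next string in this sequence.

Each term (from the third on) is the previous term followed by the one before it: term 3 = **·+ = **+.
Continuing: **+****+**+****+****+ · **+****+**+** gives term 8.

**+****+**+****+****+**+****+**+**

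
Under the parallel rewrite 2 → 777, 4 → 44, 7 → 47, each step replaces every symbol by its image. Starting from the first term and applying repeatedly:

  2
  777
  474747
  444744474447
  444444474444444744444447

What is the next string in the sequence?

Replace each of the 24 characters of 444444474444444744444447 in place — 44 44 44 44 44 44 44 47 44 44 44 44 44 44 44 47 44 44 44 44 44 44 44 47 — and concatenate.

444444444444444744444444444444474444444444444447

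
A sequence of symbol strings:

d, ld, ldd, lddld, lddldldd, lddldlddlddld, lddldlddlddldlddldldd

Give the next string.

lddldlddlddldlddldlddlddldlddlddld

Each term (from the third on) is the previous term followed by the one before it: term 3 = ld·d = ldd.
The next term joins lddldlddlddldlddldldd and lddldlddlddld.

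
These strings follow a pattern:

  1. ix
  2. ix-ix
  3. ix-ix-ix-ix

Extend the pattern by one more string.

Every step duplicates the string with '-' between the halves.
Doubling ix-ix-ix-ix with '-' between the halves:

ix-ix-ix-ix-ix-ix-ix-ix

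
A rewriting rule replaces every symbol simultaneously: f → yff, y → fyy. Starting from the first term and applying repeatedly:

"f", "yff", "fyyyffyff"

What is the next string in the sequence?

Apply φ to fyyyffyff symbol by symbol: f→yff, y→fyy, y→fyy, y→fyy, f→yff, f→yff, y→fyy, f→yff, f→yff; joined: yff fyy fyy fyy yff yff fyy yff yff.

yfffyyfyyfyyyffyfffyyyffyff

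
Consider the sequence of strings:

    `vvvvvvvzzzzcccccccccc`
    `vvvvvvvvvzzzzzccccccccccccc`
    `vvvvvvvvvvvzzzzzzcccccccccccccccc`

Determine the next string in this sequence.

vvvvvvvvvvvvvzzzzzzzccccccccccccccccccc

The n-th term is 2n+1 v's then n+1 z's then 3n+1 c's, where the shown terms are n = 3, 4, 5.
Setting n = 6 gives 13, 7, 19 characters in each block.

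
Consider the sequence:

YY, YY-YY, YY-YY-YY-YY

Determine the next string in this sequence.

YY-YY-YY-YY-YY-YY-YY-YY

s(k+1) = s(k)·-·s(k) — each term doubles the last with '-' between the halves.
One more doubling of YY-YY-YY-YY gives the answer.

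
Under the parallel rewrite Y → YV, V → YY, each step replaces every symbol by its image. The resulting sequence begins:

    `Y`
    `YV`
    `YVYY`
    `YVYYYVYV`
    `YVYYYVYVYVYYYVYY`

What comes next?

φ(YVYYYVYVYVYYYVYY) expands symbol-by-symbol to YV YY YV YV YV YY YV YY YV YY YV YV YV YY YV YV; joining the 16 pieces gives the next term.

YVYYYVYVYVYYYVYYYVYYYVYVYVYYYVYV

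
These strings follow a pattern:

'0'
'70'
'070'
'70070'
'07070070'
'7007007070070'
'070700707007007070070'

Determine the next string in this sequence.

7007007070070070700707007007070070

Each term (from the third on) is the two preceding terms concatenated in order: term 3 = 0·70 = 070.
So term 8 is 7007007070070·070700707007007070070.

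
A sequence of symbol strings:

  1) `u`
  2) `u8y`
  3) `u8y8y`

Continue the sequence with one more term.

Each term is the previous one with 8y appended.
Applying this once more to u8y8y:

u8y8y8y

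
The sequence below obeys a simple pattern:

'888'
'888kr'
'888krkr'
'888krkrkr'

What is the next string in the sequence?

The strings grow by a fixed suffix kr each time.
So the next term is 888krkrkr·kr.

888krkrkrkr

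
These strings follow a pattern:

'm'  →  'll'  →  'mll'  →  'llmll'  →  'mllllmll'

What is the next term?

From term 3 onward, concatenate the second-to-last term with the last: m·ll = mll, ll·mll = llmll, …
The next term joins llmll and mllllmll.

llmllmllllmll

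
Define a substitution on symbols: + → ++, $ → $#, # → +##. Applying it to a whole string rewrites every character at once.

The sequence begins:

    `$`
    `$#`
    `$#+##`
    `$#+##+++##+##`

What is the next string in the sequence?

φ($#+##+++##+##) expands symbol-by-symbol to $# +## ++ +## +## ++ ++ ++ +## +## ++ +## +##; joining the 13 pieces gives the next term.

$#+##+++##+##+++++++##+##+++##+##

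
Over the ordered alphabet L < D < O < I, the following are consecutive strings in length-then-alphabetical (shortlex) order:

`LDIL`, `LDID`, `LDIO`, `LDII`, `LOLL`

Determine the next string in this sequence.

LOLD

Find the rightmost character of LOLL below I, bump it to the next letter, and reset everything to its right to L.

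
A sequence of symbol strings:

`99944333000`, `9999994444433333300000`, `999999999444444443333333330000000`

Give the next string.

99999999999944444444444333333333333000000000

Term n consists of 3n 9's, followed by 3n-1 4's, followed by 3n 3's, followed by 2n+1 0's (n = 1, 2, …).
For the next term, n = 4, so the run lengths are 12, 11, 12, 9.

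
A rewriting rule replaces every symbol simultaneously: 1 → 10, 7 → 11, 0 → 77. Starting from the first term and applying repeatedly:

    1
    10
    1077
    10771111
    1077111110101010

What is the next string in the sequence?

Applying the rule to each of the 16 symbols of 1077111110101010 gives the pieces 10 77 11 11 10 10 10 10 10 77 10 77 10 77 10 77, which concatenate to the answer.

10771111101010101077107710771077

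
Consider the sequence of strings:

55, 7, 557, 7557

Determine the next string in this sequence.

Each term (from the third on) is the two preceding terms concatenated in order: term 3 = 55·7 = 557.
The next term joins 557 and 7557.

5577557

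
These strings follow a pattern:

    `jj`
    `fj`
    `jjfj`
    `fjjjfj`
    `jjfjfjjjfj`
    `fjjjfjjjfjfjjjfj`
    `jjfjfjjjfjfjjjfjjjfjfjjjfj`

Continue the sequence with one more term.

From term 3 onward, concatenate the second-to-last term with the last: jj·fj = jjfj, fj·jjfj = fjjjfj, …
Continuing: fjjjfjjjfjfjjjfj · jjfjfjjjfjfjjjfjjjfjfjjjfj gives term 8.

fjjjfjjjfjfjjjfjjjfjfjjjfjfjjjfjjjfjfjjjfj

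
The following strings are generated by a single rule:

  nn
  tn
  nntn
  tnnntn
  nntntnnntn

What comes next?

From term 3 onward, concatenate the second-to-last term with the last: nn·tn = nntn, tn·nntn = tnnntn, …
Continuing: tnnntn · nntntnnntn gives term 6.

tnnntnnntntnnntn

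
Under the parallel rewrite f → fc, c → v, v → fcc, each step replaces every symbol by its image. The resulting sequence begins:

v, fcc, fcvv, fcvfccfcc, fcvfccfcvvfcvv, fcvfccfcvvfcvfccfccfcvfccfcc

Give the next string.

fcvfccfcvvfcvfccfccfcvfccfcvvfcvvfcvfccfcvvfcvv

Applying the rule to each of the 28 symbols of fcvfccfcvvfcvfccfccfcvfccfcc gives the pieces fc v fcc fc v v fc v fcc fcc fc v fcc fc v v fc v v fc v fcc fc v v fc v v, which concatenate to the answer.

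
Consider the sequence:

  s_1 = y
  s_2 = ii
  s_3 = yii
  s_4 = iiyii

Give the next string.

From term 3 onward, concatenate the second-to-last term with the last: y·ii = yii, ii·yii = iiyii, …
Continuing: yii · iiyii gives term 5.

yiiiiyii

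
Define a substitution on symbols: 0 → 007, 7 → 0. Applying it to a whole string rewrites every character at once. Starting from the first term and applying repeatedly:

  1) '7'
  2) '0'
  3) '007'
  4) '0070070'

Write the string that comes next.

Rewriting each symbol of 0070070: 0→007, 0→007, 7→0, 0→007, 0→007, 7→0, 0→007, which concatenates to 007 007 0 007 007 0 007.

00700700070070007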